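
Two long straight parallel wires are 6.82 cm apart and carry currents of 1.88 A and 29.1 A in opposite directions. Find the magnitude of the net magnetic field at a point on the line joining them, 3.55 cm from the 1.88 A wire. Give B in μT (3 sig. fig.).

B ≈ 189 μT

Each long wire gives B = μ₀I/(2πd). Distances are d₁ = 0.0355 m and d₂ = 0.0327 m.
B₁ = 1.06×10⁻⁵ T, B₂ = 1.78×10⁻⁴ T.
Between antiparallel currents both contributions point the same way, so they add. B = B₁ + B₂ = 1.06×10⁻⁵ + 1.78×10⁻⁴ = 1.89×10⁻⁴ T.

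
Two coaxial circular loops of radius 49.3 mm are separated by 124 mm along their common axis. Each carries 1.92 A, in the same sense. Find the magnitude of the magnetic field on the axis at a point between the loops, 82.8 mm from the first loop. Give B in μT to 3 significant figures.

B ≈ 14.3 μT

Each loop contributes B = μ₀IR²/[2(R²+z²)^(3/2)] on the axis, with z measured from that loop.
Loop 1 (z = 0.0828 m): B₁ = 3.28×10⁻⁶ T. Loop 2 (z = 0.0412 m): B₂ = 1.11×10⁻⁵ T.
The fields add: B = B₁ + B₂ = 1.43×10⁻⁵ T.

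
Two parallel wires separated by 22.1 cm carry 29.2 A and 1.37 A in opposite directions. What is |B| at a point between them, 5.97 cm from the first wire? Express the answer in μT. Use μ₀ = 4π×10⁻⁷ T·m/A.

Each long wire gives B = μ₀I/(2πd). Distances are d₁ = 0.0597 m and d₂ = 0.1613 m.
B₁ = 9.78×10⁻⁵ T, B₂ = 1.70×10⁻⁶ T.
Between antiparallel currents both contributions point the same way, so they add. B = B₁ + B₂ = 9.78×10⁻⁵ + 1.70×10⁻⁶ = 9.95×10⁻⁵ T.

B ≈ 99.5 μT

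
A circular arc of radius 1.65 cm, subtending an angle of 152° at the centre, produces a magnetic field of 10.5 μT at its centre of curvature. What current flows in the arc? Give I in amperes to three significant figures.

For a circular arc, B = μ₀Iφ/(4πR) with φ in radians; here φ = 2.653 rad.
So I = 4πRB/(μ₀φ) = 4π × 0.0165 × 1.05×10⁻⁵ / (4π×10⁻⁷ × 2.653) = 0.653 A.

I ≈ 0.653 A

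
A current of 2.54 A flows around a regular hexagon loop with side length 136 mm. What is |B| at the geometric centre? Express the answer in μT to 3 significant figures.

B ≈ 12.9 μT

Each side is a finite straight segment at perpendicular distance d = a/(2 tan(π/6)) = 0.1178 m from the centre, with end-angles ±π/6.
One side contributes B₁ = (μ₀I/4πd)·2 sin(π/6) = 2.16×10⁻⁶ T.
All 6 sides add in the same direction: B = 6 × 2.16×10⁻⁶ = 1.29×10⁻⁵ T.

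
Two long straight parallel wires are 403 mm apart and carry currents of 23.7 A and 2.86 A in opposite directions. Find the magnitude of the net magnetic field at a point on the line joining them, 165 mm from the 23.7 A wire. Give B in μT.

B ≈ 31.1 μT

Each long wire gives B = μ₀I/(2πd). Distances are d₁ = 0.165 m and d₂ = 0.238 m.
B₁ = 2.87×10⁻⁵ T, B₂ = 2.40×10⁻⁶ T.
Between antiparallel currents both contributions point the same way, so they add. B = B₁ + B₂ = 2.87×10⁻⁵ + 2.40×10⁻⁶ = 3.11×10⁻⁵ T.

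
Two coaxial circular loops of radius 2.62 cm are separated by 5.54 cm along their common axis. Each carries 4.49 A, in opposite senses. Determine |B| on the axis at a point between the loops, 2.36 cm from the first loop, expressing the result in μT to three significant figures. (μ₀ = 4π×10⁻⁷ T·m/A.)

Each loop contributes B = μ₀IR²/[2(R²+z²)^(3/2)] on the axis, with z measured from that loop.
Loop 1 (z = 0.0236 m): B₁ = 4.42×10⁻⁵ T. Loop 2 (z = 0.0318 m): B₂ = 2.77×10⁻⁵ T.
The fields oppose: B = |B₁ − B₂| = 1.65×10⁻⁵ T.

B ≈ 16.5 μT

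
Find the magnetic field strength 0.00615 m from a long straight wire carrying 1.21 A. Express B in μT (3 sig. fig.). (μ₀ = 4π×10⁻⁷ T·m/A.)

For an infinitely long straight wire, B = μ₀I/(2πd).
B = (4π×10⁻⁷ × 1.21) / (2π × 0.00615) = 3.93×10⁻⁵ T.

B ≈ 39.3 μT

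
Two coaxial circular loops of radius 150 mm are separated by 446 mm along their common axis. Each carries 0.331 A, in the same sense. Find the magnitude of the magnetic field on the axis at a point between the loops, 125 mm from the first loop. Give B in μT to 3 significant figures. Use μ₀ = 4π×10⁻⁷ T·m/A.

Each loop contributes B = μ₀IR²/[2(R²+z²)^(3/2)] on the axis, with z measured from that loop.
Loop 1 (z = 0.125 m): B₁ = 6.29×10⁻⁷ T. Loop 2 (z = 0.321 m): B₂ = 1.05×10⁻⁷ T.
The fields add: B = B₁ + B₂ = 7.34×10⁻⁷ T.

B ≈ 0.734 μT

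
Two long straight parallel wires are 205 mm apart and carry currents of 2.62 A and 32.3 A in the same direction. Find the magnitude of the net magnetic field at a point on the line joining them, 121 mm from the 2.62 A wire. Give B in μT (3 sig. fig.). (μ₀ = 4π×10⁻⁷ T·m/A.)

B ≈ 72.6 μT

Each long wire gives B = μ₀I/(2πd). Distances are d₁ = 0.121 m and d₂ = 0.084 m.
B₁ = 4.33×10⁻⁶ T, B₂ = 7.69×10⁻⁵ T.
Between parallel currents the two contributions point in opposite directions, so they subtract. B = |B₁ − B₂| = |4.33×10⁻⁶ − 7.69×10⁻⁵| = 7.26×10⁻⁵ T.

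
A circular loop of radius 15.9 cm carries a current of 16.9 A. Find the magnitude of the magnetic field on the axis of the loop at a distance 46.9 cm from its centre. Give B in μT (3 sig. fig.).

B ≈ 2.21 μT

On the axis of a circular loop, B = μ₀IR² / [2(R²+z²)^(3/2)].
R² + z² = (0.159)² + (0.469)² = 0.2452 m², and (R²+z²)^(3/2) = 0.121 m³.
B = (4π×10⁻⁷ × 16.9 × 0.02528) / (2 × 0.121) = 2.21×10⁻⁶ T.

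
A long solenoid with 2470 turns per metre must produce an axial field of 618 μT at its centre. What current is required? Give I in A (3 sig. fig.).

I ≈ 0.199 A

Inside a long solenoid B = μ₀nI with n = 2470 m⁻¹, so I = B/(μ₀n).
I = 6.18×10⁻⁴ / (4π×10⁻⁷ × 2470) = 0.199 A.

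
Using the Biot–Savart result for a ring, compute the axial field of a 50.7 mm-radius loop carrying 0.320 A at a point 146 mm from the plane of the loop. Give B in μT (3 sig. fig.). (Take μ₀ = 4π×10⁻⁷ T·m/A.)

On the axis of a circular loop, B = μ₀IR² / [2(R²+z²)^(3/2)].
R² + z² = (0.0507)² + (0.146)² = 0.02389 m², and (R²+z²)^(3/2) = 3.69×10⁻³ m³.
B = (4π×10⁻⁷ × 0.320 × 0.00257) / (2 × 3.69×10⁻³) = 1.40×10⁻⁷ T.

B ≈ 0.140 μT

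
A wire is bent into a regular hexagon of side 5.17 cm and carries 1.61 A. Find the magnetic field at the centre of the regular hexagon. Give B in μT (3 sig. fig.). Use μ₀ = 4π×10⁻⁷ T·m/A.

Each side is a finite straight segment at perpendicular distance d = a/(2 tan(π/6)) = 0.04477 m from the centre, with end-angles ±π/6.
One side contributes B₁ = (μ₀I/4πd)·2 sin(π/6) = 3.60×10⁻⁶ T.
All 6 sides add in the same direction: B = 6 × 3.60×10⁻⁶ = 2.16×10⁻⁵ T.

B ≈ 21.6 μT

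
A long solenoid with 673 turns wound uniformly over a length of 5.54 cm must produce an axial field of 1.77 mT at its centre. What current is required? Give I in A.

I ≈ 0.116 A

Inside a long solenoid B = μ₀nI with n = 1.215×10⁴ m⁻¹, so I = B/(μ₀n).
I = 1.77×10⁻³ / (4π×10⁻⁷ × 1.215×10⁴) = 0.116 A.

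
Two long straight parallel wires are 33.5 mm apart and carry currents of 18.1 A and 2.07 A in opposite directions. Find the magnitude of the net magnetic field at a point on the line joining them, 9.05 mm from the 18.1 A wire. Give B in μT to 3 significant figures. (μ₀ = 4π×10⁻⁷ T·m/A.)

B ≈ 417 μT

Each long wire gives B = μ₀I/(2πd). Distances are d₁ = 0.00905 m and d₂ = 0.02445 m.
B₁ = 4.00×10⁻⁴ T, B₂ = 1.69×10⁻⁵ T.
Between antiparallel currents both contributions point the same way, so they add. B = B₁ + B₂ = 4.00×10⁻⁴ + 1.69×10⁻⁵ = 4.17×10⁻⁴ T.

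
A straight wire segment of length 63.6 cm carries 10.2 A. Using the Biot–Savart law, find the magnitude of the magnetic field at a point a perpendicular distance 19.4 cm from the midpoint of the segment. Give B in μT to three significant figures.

B ≈ 8.98 μT

For a finite straight segment, B = (μ₀I/4πd)(sinθ₁ + sinθ₂), where θ₁, θ₂ are the angles from the perpendicular to each end.
The perpendicular from the point meets the wire at its midpoint, so each end is L/2 = 0.318 m away along the wire.
sinθ₁ = 0.318/√(0.318²+0.194²) = 0.8537; sinθ₂ = 0.318/√(0.318²+0.194²) = 0.8537.
B = (4π×10⁻⁷ × 10.2) / (4π × 0.194) × (0.8537 + 0.8537) = 8.98×10⁻⁶ T.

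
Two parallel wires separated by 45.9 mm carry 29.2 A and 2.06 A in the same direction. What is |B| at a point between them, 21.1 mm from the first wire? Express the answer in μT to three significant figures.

Each long wire gives B = μ₀I/(2πd). Distances are d₁ = 0.0211 m and d₂ = 0.0248 m.
B₁ = 2.77×10⁻⁴ T, B₂ = 1.66×10⁻⁵ T.
Between parallel currents the two contributions point in opposite directions, so they subtract. B = |B₁ − B₂| = |2.77×10⁻⁴ − 1.66×10⁻⁵| = 2.60×10⁻⁴ T.

B ≈ 260 μT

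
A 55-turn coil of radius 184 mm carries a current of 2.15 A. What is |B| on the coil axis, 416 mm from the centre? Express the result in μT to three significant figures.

B ≈ 26.7 μT

For an N-turn flat coil, B = Nμ₀IR²/[2(R²+z²)^(3/2)] with R = 0.184 m, z = 0.416 m.
B = 55 × 4.86×10⁻⁷ T = 2.67×10⁻⁵ T.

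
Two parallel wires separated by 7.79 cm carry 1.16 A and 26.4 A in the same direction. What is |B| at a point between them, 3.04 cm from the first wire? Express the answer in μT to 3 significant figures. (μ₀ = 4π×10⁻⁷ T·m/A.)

Each long wire gives B = μ₀I/(2πd). Distances are d₁ = 0.0304 m and d₂ = 0.0475 m.
B₁ = 7.63×10⁻⁶ T, B₂ = 1.11×10⁻⁴ T.
Between parallel currents the two contributions point in opposite directions, so they subtract. B = |B₁ − B₂| = |7.63×10⁻⁶ − 1.11×10⁻⁴| = 1.04×10⁻⁴ T.

B ≈ 104 μT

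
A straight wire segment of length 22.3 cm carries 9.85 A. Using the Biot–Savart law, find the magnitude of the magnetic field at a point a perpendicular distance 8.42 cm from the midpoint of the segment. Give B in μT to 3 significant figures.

For a finite straight segment, B = (μ₀I/4πd)(sinθ₁ + sinθ₂), where θ₁, θ₂ are the angles from the perpendicular to each end.
The perpendicular from the point meets the wire at its midpoint, so each end is L/2 = 0.1115 m away along the wire.
sinθ₁ = 0.1115/√(0.1115²+0.0842²) = 0.7980; sinθ₂ = 0.1115/√(0.1115²+0.0842²) = 0.7980.
B = (4π×10⁻⁷ × 9.85) / (4π × 0.0842) × (0.7980 + 0.7980) = 1.87×10⁻⁵ T.

B ≈ 18.7 μT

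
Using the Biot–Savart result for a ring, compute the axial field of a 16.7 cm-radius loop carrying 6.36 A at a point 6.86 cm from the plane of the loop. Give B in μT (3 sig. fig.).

On the axis of a circular loop, B = μ₀IR² / [2(R²+z²)^(3/2)].
R² + z² = (0.167)² + (0.0686)² = 0.03259 m², and (R²+z²)^(3/2) = 5.88×10⁻³ m³.
B = (4π×10⁻⁷ × 6.36 × 0.02789) / (2 × 5.88×10⁻³) = 1.89×10⁻⁵ T.

B ≈ 18.9 μT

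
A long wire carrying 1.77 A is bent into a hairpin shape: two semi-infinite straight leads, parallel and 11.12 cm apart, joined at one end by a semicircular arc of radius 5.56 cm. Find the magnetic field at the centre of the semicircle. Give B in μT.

The semicircular arc contributes B_arc = μ₀I·π/(4πR) = μ₀I/(4R) = 1.00×10⁻⁵ T.
Each semi-infinite lead is at perpendicular distance R = 0.0556 m from the centre, with the perpendicular foot at its near end, so it contributes μ₀I/(4πR); both point the same way, together 6.37×10⁻⁶ T.
Arc and leads all point the same direction: B = 1.00×10⁻⁵ + 6.37×10⁻⁶ = 1.64×10⁻⁵ T.

B ≈ 16.4 μT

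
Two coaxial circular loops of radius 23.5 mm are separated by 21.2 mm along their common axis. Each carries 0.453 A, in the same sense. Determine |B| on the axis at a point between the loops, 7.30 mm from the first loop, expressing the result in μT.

B ≈ 18.3 μT

Each loop contributes B = μ₀IR²/[2(R²+z²)^(3/2)] on the axis, with z measured from that loop.
Loop 1 (z = 0.0073 m): B₁ = 1.05×10⁻⁵ T. Loop 2 (z = 0.0139 m): B₂ = 7.72×10⁻⁶ T.
The fields add: B = B₁ + B₂ = 1.83×10⁻⁵ T.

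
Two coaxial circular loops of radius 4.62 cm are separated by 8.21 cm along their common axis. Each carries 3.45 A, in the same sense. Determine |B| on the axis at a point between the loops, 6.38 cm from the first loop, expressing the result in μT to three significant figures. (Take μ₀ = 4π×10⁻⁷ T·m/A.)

B ≈ 47.2 μT

Each loop contributes B = μ₀IR²/[2(R²+z²)^(3/2)] on the axis, with z measured from that loop.
Loop 1 (z = 0.0638 m): B₁ = 9.47×10⁻⁶ T. Loop 2 (z = 0.0183 m): B₂ = 3.77×10⁻⁵ T.
The fields add: B = B₁ + B₂ = 4.72×10⁻⁵ T.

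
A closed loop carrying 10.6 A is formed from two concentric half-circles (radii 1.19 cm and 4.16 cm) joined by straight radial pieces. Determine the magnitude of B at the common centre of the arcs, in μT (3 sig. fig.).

The radial connectors point toward the centre, so dl × r̂ = 0 and they contribute nothing.
Each semicircle gives μ₀I/(4R): inner arc 2.80×10⁻⁴ T, outer arc 8.01×10⁻⁵ T.
The two arcs carry current in opposite angular senses, so their fields oppose: B = |2.80×10⁻⁴ − 8.01×10⁻⁵| = 2.00×10⁻⁴ T.

B ≈ 200 μT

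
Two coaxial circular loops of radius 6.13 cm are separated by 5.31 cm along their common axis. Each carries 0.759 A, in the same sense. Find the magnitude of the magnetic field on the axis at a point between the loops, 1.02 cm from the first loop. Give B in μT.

B ≈ 11.7 μT

Each loop contributes B = μ₀IR²/[2(R²+z²)^(3/2)] on the axis, with z measured from that loop.
Loop 1 (z = 0.0102 m): B₁ = 7.47×10⁻⁶ T. Loop 2 (z = 0.0429 m): B₂ = 4.28×10⁻⁶ T.
The fields add: B = B₁ + B₂ = 1.17×10⁻⁵ T.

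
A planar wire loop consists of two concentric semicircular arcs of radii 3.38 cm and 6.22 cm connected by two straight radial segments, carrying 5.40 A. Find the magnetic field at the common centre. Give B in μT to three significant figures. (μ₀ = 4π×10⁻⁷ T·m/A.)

The radial connectors point toward the centre, so dl × r̂ = 0 and they contribute nothing.
Each semicircle gives μ₀I/(4R): inner arc 5.02×10⁻⁵ T, outer arc 2.73×10⁻⁵ T.
The two arcs carry current in opposite angular senses, so their fields oppose: B = |5.02×10⁻⁵ − 2.73×10⁻⁵| = 2.29×10⁻⁵ T.

B ≈ 22.9 μT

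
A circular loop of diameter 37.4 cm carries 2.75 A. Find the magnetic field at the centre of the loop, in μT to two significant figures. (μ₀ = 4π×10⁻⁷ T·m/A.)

B ≈ 9.2 μT

At the centre of a circular loop the Biot–Savart law gives B = μ₀I/(2R) (so R = 0.187 m).
B = (4π×10⁻⁷ × 2.75) / (2 × 0.187) = 9.24×10⁻⁶ T.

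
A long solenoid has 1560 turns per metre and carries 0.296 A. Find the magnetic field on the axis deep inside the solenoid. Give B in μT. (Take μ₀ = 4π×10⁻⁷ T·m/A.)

B ≈ 580 μT

Inside a long solenoid, B = μ₀nI with n = 1560 turns/m.
B = 4π×10⁻⁷ × 1560 × 0.296 = 5.80×10⁻⁴ T.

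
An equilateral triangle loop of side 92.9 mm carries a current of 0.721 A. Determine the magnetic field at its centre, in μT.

Each side is a finite straight segment at perpendicular distance d = a/(2 tan(π/3)) = 0.02682 m from the centre, with end-angles ±π/3.
One side contributes B₁ = (μ₀I/4πd)·2 sin(π/3) = 4.66×10⁻⁶ T.
All 3 sides add in the same direction: B = 3 × 4.66×10⁻⁶ = 1.40×10⁻⁵ T.

B ≈ 14.0 μT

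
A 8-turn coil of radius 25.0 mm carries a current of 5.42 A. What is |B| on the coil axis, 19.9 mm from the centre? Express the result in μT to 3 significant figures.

B ≈ 522 μT

For an N-turn flat coil, B = Nμ₀IR²/[2(R²+z²)^(3/2)] with R = 0.025 m, z = 0.0199 m.
B = 8 × 6.52×10⁻⁵ T = 5.22×10⁻⁴ T.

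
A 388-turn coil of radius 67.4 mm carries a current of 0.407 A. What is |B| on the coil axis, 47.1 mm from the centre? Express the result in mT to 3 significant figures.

For an N-turn flat coil, B = Nμ₀IR²/[2(R²+z²)^(3/2)] with R = 0.0674 m, z = 0.0471 m.
B = 388 × 2.09×10⁻⁶ T = 8.11×10⁻⁴ T.

B ≈ 0.811 mT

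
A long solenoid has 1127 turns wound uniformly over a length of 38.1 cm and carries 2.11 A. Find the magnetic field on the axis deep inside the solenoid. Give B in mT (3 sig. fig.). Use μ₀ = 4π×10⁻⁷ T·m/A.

B ≈ 7.84 mT

Inside a long solenoid, B = μ₀nI with n = 2958 turns/m.
B = 4π×10⁻⁷ × 2958 × 2.11 = 7.84×10⁻³ T.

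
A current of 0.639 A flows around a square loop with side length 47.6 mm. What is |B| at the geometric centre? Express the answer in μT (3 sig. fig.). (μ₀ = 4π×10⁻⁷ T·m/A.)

B ≈ 15.2 μT

Each side is a finite straight segment at perpendicular distance d = a/(2 tan(π/4)) = 0.0238 m from the centre, with end-angles ±π/4.
One side contributes B₁ = (μ₀I/4πd)·2 sin(π/4) = 3.80×10⁻⁶ T.
All 4 sides add in the same direction: B = 4 × 3.80×10⁻⁶ = 1.52×10⁻⁵ T.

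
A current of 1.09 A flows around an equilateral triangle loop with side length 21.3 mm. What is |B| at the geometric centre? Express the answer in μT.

Each side is a finite straight segment at perpendicular distance d = a/(2 tan(π/3)) = 0.006149 m from the centre, with end-angles ±π/3.
One side contributes B₁ = (μ₀I/4πd)·2 sin(π/3) = 3.07×10⁻⁵ T.
All 3 sides add in the same direction: B = 3 × 3.07×10⁻⁵ = 9.21×10⁻⁵ T.

B ≈ 92.1 μT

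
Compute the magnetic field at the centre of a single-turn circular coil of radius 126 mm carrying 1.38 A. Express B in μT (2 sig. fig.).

B ≈ 6.9 μT

At the centre of a circular loop the Biot–Savart law gives B = μ₀I/(2R).
B = (4π×10⁻⁷ × 1.38) / (2 × 0.126) = 6.88×10⁻⁶ T.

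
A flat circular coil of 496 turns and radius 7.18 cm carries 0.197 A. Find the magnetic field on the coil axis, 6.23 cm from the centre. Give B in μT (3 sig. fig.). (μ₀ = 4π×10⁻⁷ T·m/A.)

B ≈ 368 μT

For an N-turn flat coil, B = Nμ₀IR²/[2(R²+z²)^(3/2)] with R = 0.0718 m, z = 0.0623 m.
B = 496 × 7.43×10⁻⁷ T = 3.68×10⁻⁴ T.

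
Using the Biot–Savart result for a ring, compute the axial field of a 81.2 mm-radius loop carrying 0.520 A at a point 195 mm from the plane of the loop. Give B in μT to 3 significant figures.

On the axis of a circular loop, B = μ₀IR² / [2(R²+z²)^(3/2)].
R² + z² = (0.0812)² + (0.195)² = 0.04462 m², and (R²+z²)^(3/2) = 9.42×10⁻³ m³.
B = (4π×10⁻⁷ × 0.520 × 0.006593) / (2 × 9.42×10⁻³) = 2.29×10⁻⁷ T.

B ≈ 0.229 μT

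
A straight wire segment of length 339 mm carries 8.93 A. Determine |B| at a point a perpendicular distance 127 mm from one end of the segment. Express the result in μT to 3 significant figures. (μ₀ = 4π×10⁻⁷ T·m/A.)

B ≈ 6.58 μT

For a finite straight segment, B = (μ₀I/4πd)(sinθ₁ + sinθ₂), where θ₁, θ₂ are the angles from the perpendicular to each end.
The perpendicular foot is at one end, so the two end-offsets along the wire are 0 and L = 0.339 m.
sinθ₁ = 0/√(0²+0.127²) = 0.0000; sinθ₂ = 0.339/√(0.339²+0.127²) = 0.9364.
B = (4π×10⁻⁷ × 8.93) / (4π × 0.127) × (0.0000 + 0.9364) = 6.58×10⁻⁶ T.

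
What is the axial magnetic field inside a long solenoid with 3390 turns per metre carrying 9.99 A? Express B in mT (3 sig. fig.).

B ≈ 42.6 mT

Inside a long solenoid, B = μ₀nI with n = 3390 turns/m.
B = 4π×10⁻⁷ × 3390 × 9.99 = 4.26×10⁻² T.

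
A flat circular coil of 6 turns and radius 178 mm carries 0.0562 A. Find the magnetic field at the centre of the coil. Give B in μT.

B ≈ 1.19 μT

For an N-turn flat coil, B = Nμ₀I/(2R) with R = 0.178 m.
B = 6 × 1.98×10⁻⁷ T = 1.19×10⁻⁶ T.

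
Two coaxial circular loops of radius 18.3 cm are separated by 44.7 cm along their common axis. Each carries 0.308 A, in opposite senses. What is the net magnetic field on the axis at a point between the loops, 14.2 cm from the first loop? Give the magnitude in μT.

B ≈ 0.377 μT

Each loop contributes B = μ₀IR²/[2(R²+z²)^(3/2)] on the axis, with z measured from that loop.
Loop 1 (z = 0.142 m): B₁ = 5.21×10⁻⁷ T. Loop 2 (z = 0.305 m): B₂ = 1.44×10⁻⁷ T.
The fields oppose: B = |B₁ − B₂| = 3.77×10⁻⁷ T.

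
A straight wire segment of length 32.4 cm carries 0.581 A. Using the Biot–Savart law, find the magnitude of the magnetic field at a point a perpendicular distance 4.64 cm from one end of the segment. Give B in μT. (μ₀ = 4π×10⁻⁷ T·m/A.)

For a finite straight segment, B = (μ₀I/4πd)(sinθ₁ + sinθ₂), where θ₁, θ₂ are the angles from the perpendicular to each end.
The perpendicular foot is at one end, so the two end-offsets along the wire are 0 and L = 0.324 m.
sinθ₁ = 0/√(0²+0.0464²) = 0.0000; sinθ₂ = 0.324/√(0.324²+0.0464²) = 0.9899.
B = (4π×10⁻⁷ × 0.581) / (4π × 0.0464) × (0.0000 + 0.9899) = 1.24×10⁻⁶ T.

B ≈ 1.24 μT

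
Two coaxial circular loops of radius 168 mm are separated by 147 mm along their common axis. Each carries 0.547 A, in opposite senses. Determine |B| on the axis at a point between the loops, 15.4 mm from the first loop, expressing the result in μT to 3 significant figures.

B ≈ 1.02 μT

Each loop contributes B = μ₀IR²/[2(R²+z²)^(3/2)] on the axis, with z measured from that loop.
Loop 1 (z = 0.0154 m): B₁ = 2.02×10⁻⁶ T. Loop 2 (z = 0.1316 m): B₂ = 9.98×10⁻⁷ T.
The fields oppose: B = |B₁ − B₂| = 1.02×10⁻⁶ T.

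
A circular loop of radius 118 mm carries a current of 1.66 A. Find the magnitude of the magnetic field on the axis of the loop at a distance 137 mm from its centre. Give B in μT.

B ≈ 2.46 μT

On the axis of a circular loop, B = μ₀IR² / [2(R²+z²)^(3/2)].
R² + z² = (0.118)² + (0.137)² = 0.03269 m², and (R²+z²)^(3/2) = 5.91×10⁻³ m³.
B = (4π×10⁻⁷ × 1.66 × 0.01392) / (2 × 5.91×10⁻³) = 2.46×10⁻⁶ T.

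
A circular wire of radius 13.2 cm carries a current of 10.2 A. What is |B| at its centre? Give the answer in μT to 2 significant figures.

B ≈ 49 μT

At the centre of a circular loop the Biot–Savart law gives B = μ₀I/(2R).
B = (4π×10⁻⁷ × 10.2) / (2 × 0.132) = 4.86×10⁻⁵ T.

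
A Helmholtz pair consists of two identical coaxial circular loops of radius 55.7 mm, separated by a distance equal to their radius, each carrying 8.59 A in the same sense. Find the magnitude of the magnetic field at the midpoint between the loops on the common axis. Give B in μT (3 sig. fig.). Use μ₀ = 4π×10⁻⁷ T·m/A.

B ≈ 139 μT

Each loop contributes B = μ₀IR²/[2(R²+z²)^(3/2)] on the axis, with z measured from that loop.
Loop 1 (z = 0.02785 m): B₁ = 6.93×10⁻⁵ T. Loop 2 (z = 0.02785 m): B₂ = 6.93×10⁻⁵ T.
The fields add: B = B₁ + B₂ = 1.39×10⁻⁴ T.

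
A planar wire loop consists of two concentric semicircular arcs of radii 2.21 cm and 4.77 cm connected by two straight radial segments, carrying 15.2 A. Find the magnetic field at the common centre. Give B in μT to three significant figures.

The radial connectors point toward the centre, so dl × r̂ = 0 and they contribute nothing.
Each semicircle gives μ₀I/(4R): inner arc 2.16×10⁻⁴ T, outer arc 1.00×10⁻⁴ T.
The two arcs carry current in opposite angular senses, so their fields oppose: B = |2.16×10⁻⁴ − 1.00×10⁻⁴| = 1.16×10⁻⁴ T.

B ≈ 116 μT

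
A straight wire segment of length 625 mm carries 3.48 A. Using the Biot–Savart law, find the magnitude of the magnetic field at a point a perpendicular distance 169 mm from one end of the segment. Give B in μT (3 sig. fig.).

B ≈ 1.99 μT

For a finite straight segment, B = (μ₀I/4πd)(sinθ₁ + sinθ₂), where θ₁, θ₂ are the angles from the perpendicular to each end.
The perpendicular foot is at one end, so the two end-offsets along the wire are 0 and L = 0.625 m.
sinθ₁ = 0/√(0²+0.169²) = 0.0000; sinθ₂ = 0.625/√(0.625²+0.169²) = 0.9653.
B = (4π×10⁻⁷ × 3.48) / (4π × 0.169) × (0.0000 + 0.9653) = 1.99×10⁻⁶ T.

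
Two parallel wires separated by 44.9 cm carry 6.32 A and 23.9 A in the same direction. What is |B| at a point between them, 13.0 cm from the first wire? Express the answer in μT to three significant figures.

B ≈ 5.26 μT

Each long wire gives B = μ₀I/(2πd). Distances are d₁ = 0.13 m and d₂ = 0.319 m.
B₁ = 9.72×10⁻⁶ T, B₂ = 1.50×10⁻⁵ T.
Between parallel currents the two contributions point in opposite directions, so they subtract. B = |B₁ − B₂| = |9.72×10⁻⁶ − 1.50×10⁻⁵| = 5.26×10⁻⁶ T.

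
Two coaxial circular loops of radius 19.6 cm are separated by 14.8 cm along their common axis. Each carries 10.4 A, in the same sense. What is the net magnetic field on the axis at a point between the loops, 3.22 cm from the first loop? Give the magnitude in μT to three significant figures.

Each loop contributes B = μ₀IR²/[2(R²+z²)^(3/2)] on the axis, with z measured from that loop.
Loop 1 (z = 0.0322 m): B₁ = 3.20×10⁻⁵ T. Loop 2 (z = 0.1158 m): B₂ = 2.13×10⁻⁵ T.
The fields add: B = B₁ + B₂ = 5.33×10⁻⁵ T.

B ≈ 53.3 μT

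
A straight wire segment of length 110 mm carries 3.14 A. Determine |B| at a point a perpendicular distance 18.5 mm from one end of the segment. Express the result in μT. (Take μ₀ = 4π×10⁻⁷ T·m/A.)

B ≈ 16.7 μT

For a finite straight segment, B = (μ₀I/4πd)(sinθ₁ + sinθ₂), where θ₁, θ₂ are the angles from the perpendicular to each end.
The perpendicular foot is at one end, so the two end-offsets along the wire are 0 and L = 0.11 m.
sinθ₁ = 0/√(0²+0.0185²) = 0.0000; sinθ₂ = 0.11/√(0.11²+0.0185²) = 0.9862.
B = (4π×10⁻⁷ × 3.14) / (4π × 0.0185) × (0.0000 + 0.9862) = 1.67×10⁻⁵ T.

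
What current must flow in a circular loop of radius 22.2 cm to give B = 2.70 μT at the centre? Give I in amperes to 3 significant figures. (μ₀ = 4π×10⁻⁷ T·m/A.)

I ≈ 0.954 A

At the centre of a circular loop B = μ₀I/(2R), so I = 2RB/μ₀.
With R = 0.222 m, I = 2 × 0.222 × 2.70×10⁻⁶ / (4π×10⁻⁷) = 0.954 A.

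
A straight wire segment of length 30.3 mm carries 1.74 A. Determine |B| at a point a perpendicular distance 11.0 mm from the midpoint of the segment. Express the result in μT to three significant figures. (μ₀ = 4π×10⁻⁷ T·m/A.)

For a finite straight segment, B = (μ₀I/4πd)(sinθ₁ + sinθ₂), where θ₁, θ₂ are the angles from the perpendicular to each end.
The perpendicular from the point meets the wire at its midpoint, so each end is L/2 = 0.01515 m away along the wire.
sinθ₁ = 0.01515/√(0.01515²+0.011²) = 0.8092; sinθ₂ = 0.01515/√(0.01515²+0.011²) = 0.8092.
B = (4π×10⁻⁷ × 1.74) / (4π × 0.011) × (0.8092 + 0.8092) = 2.56×10⁻⁵ T.

B ≈ 25.6 μT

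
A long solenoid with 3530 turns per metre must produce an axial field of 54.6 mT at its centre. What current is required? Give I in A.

Inside a long solenoid B = μ₀nI with n = 3530 m⁻¹, so I = B/(μ₀n).
I = 5.46×10⁻² / (4π×10⁻⁷ × 3530) = 12.3 A.

I ≈ 12.3 A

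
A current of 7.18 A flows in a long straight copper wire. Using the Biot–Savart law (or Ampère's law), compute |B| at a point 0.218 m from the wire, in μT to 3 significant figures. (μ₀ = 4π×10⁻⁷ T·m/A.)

B ≈ 6.59 μT

For an infinitely long straight wire, B = μ₀I/(2πd).
B = (4π×10⁻⁷ × 7.18) / (2π × 0.218) = 6.59×10⁻⁶ T.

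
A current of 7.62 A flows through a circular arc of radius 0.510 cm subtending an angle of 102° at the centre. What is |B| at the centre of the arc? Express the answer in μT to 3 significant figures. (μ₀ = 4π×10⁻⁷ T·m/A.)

B ≈ 266 μT

The Biot–Savart field of a circular arc at its centre is B = μ₀Iφ/(4πR), with φ = 1.78 rad.
B = (4π×10⁻⁷ × 7.62 × 1.78) / (4π × 0.0051) = 2.66×10⁻⁴ T.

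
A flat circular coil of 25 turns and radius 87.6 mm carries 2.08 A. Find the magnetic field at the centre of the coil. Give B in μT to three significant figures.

For an N-turn flat coil, B = Nμ₀I/(2R) with R = 0.0876 m.
B = 25 × 1.49×10⁻⁵ T = 3.73×10⁻⁴ T.

B ≈ 373 μT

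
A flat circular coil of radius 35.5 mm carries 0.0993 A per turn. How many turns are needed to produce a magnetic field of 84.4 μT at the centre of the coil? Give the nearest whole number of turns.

N = 48

For an N-turn coil, B = Nμ₀I/(2R). A single turn gives B₁ = 1.76×10⁻⁶ T with R = 0.0355 m.
N = B/B₁ = 8.44×10⁻⁵ / 1.76×10⁻⁶ = 48.02.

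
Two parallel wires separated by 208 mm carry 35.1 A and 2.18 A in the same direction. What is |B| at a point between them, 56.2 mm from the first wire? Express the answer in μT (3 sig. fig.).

B ≈ 122 μT

Each long wire gives B = μ₀I/(2πd). Distances are d₁ = 0.0562 m and d₂ = 0.1518 m.
B₁ = 1.25×10⁻⁴ T, B₂ = 2.87×10⁻⁶ T.
Between parallel currents the two contributions point in opposite directions, so they subtract. B = |B₁ − B₂| = |1.25×10⁻⁴ − 2.87×10⁻⁶| = 1.22×10⁻⁴ T.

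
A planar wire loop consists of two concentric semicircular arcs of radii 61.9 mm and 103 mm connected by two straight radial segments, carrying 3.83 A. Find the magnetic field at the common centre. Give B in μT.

The radial connectors point toward the centre, so dl × r̂ = 0 and they contribute nothing.
Each semicircle gives μ₀I/(4R): inner arc 1.94×10⁻⁵ T, outer arc 1.17×10⁻⁵ T.
The two arcs carry current in opposite angular senses, so their fields oppose: B = |1.94×10⁻⁵ − 1.17×10⁻⁵| = 7.76×10⁻⁶ T.

B ≈ 7.76 μT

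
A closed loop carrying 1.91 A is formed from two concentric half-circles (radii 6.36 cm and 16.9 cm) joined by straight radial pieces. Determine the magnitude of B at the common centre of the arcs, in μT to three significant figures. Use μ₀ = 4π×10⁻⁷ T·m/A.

B ≈ 5.88 μT

The radial connectors point toward the centre, so dl × r̂ = 0 and they contribute nothing.
Each semicircle gives μ₀I/(4R): inner arc 9.43×10⁻⁶ T, outer arc 3.55×10⁻⁶ T.
The two arcs carry current in opposite angular senses, so their fields oppose: B = |9.43×10⁻⁶ − 3.55×10⁻⁶| = 5.88×10⁻⁶ T.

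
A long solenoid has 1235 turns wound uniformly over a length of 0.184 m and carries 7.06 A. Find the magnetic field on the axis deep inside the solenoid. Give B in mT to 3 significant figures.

B ≈ 59.5 mT

Inside a long solenoid, B = μ₀nI with n = 6712 turns/m.
B = 4π×10⁻⁷ × 6712 × 7.06 = 5.95×10⁻² T.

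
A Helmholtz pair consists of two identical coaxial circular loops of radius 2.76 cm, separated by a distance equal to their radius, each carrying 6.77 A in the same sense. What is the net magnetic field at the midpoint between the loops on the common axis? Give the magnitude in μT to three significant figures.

Each loop contributes B = μ₀IR²/[2(R²+z²)^(3/2)] on the axis, with z measured from that loop.
Loop 1 (z = 0.0138 m): B₁ = 1.10×10⁻⁴ T. Loop 2 (z = 0.0138 m): B₂ = 1.10×10⁻⁴ T.
The fields add: B = B₁ + B₂ = 2.21×10⁻⁴ T.

B ≈ 221 μT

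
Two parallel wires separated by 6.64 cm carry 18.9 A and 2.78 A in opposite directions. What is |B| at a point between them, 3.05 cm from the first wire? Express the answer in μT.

B ≈ 139 μT

Each long wire gives B = μ₀I/(2πd). Distances are d₁ = 0.0305 m and d₂ = 0.0359 m.
B₁ = 1.24×10⁻⁴ T, B₂ = 1.55×10⁻⁵ T.
Between antiparallel currents both contributions point the same way, so they add. B = B₁ + B₂ = 1.24×10⁻⁴ + 1.55×10⁻⁵ = 1.39×10⁻⁴ T.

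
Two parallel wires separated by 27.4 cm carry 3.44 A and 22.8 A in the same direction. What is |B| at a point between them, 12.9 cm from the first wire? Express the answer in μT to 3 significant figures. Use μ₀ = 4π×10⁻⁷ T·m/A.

Each long wire gives B = μ₀I/(2πd). Distances are d₁ = 0.129 m and d₂ = 0.145 m.
B₁ = 5.33×10⁻⁶ T, B₂ = 3.14×10⁻⁵ T.
Between parallel currents the two contributions point in opposite directions, so they subtract. B = |B₁ − B₂| = |5.33×10⁻⁶ − 3.14×10⁻⁵| = 2.61×10⁻⁵ T.

B ≈ 26.1 μT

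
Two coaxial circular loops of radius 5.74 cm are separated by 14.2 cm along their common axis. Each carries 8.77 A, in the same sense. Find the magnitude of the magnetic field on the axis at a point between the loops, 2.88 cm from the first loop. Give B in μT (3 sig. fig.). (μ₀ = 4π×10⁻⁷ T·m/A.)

B ≈ 77.4 μT

Each loop contributes B = μ₀IR²/[2(R²+z²)^(3/2)] on the axis, with z measured from that loop.
Loop 1 (z = 0.0288 m): B₁ = 6.85×10⁻⁵ T. Loop 2 (z = 0.1132 m): B₂ = 8.88×10⁻⁶ T.
The fields add: B = B₁ + B₂ = 7.74×10⁻⁵ T.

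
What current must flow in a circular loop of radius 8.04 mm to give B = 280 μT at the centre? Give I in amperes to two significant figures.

I ≈ 3.6 A

At the centre of a circular loop B = μ₀I/(2R), so I = 2RB/μ₀.
With R = 0.00804 m, I = 2 × 0.00804 × 2.80×10⁻⁴ / (4π×10⁻⁷) = 3.58 A.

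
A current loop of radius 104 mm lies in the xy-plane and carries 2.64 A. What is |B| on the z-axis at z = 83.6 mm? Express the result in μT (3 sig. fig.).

On the axis of a circular loop, B = μ₀IR² / [2(R²+z²)^(3/2)].
R² + z² = (0.104)² + (0.0836)² = 0.0178 m², and (R²+z²)^(3/2) = 2.38×10⁻³ m³.
B = (4π×10⁻⁷ × 2.64 × 0.01082) / (2 × 2.38×10⁻³) = 7.55×10⁻⁶ T.

B ≈ 7.55 μT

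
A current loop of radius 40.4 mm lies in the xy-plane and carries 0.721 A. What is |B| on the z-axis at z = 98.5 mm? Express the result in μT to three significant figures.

On the axis of a circular loop, B = μ₀IR² / [2(R²+z²)^(3/2)].
R² + z² = (0.0404)² + (0.0985)² = 0.01133 m², and (R²+z²)^(3/2) = 1.21×10⁻³ m³.
B = (4π×10⁻⁷ × 0.721 × 0.001632) / (2 × 1.21×10⁻³) = 6.13×10⁻⁷ T.

B ≈ 0.613 μT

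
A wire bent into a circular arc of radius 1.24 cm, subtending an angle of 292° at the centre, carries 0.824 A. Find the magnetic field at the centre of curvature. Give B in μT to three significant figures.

B ≈ 33.9 μT

The Biot–Savart field of a circular arc at its centre is B = μ₀Iφ/(4πR), with φ = 5.096 rad.
B = (4π×10⁻⁷ × 0.824 × 5.096) / (4π × 0.0124) = 3.39×10⁻⁵ T.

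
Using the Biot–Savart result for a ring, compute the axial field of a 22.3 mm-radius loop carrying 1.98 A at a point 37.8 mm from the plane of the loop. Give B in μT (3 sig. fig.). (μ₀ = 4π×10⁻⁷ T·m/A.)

On the axis of a circular loop, B = μ₀IR² / [2(R²+z²)^(3/2)].
R² + z² = (0.0223)² + (0.0378)² = 0.001926 m², and (R²+z²)^(3/2) = 8.45×10⁻⁵ m³.
B = (4π×10⁻⁷ × 1.98 × 0.0004973) / (2 × 8.45×10⁻⁵) = 7.32×10⁻⁶ T.

B ≈ 7.32 μT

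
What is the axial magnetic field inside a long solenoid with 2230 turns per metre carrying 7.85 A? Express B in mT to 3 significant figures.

Inside a long solenoid, B = μ₀nI with n = 2230 turns/m.
B = 4π×10⁻⁷ × 2230 × 7.85 = 2.20×10⁻² T.

B ≈ 22.0 mT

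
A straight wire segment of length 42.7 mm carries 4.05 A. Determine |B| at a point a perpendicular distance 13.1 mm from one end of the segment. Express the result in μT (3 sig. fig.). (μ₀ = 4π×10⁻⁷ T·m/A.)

For a finite straight segment, B = (μ₀I/4πd)(sinθ₁ + sinθ₂), where θ₁, θ₂ are the angles from the perpendicular to each end.
The perpendicular foot is at one end, so the two end-offsets along the wire are 0 and L = 0.0427 m.
sinθ₁ = 0/√(0²+0.0131²) = 0.0000; sinθ₂ = 0.0427/√(0.0427²+0.0131²) = 0.9560.
B = (4π×10⁻⁷ × 4.05) / (4π × 0.0131) × (0.0000 + 0.9560) = 2.96×10⁻⁵ T.

B ≈ 29.6 μT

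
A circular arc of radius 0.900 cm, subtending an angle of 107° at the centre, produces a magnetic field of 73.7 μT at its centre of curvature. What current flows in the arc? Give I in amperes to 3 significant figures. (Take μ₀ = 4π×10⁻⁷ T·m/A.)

I ≈ 3.55 A

For a circular arc, B = μ₀Iφ/(4πR) with φ in radians; here φ = 1.868 rad.
So I = 4πRB/(μ₀φ) = 4π × 0.009 × 7.37×10⁻⁵ / (4π×10⁻⁷ × 1.868) = 3.55 A.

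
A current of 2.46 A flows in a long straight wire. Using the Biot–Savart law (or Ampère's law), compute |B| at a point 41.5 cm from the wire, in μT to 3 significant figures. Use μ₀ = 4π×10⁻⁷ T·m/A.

For an infinitely long straight wire, B = μ₀I/(2πd).
B = (4π×10⁻⁷ × 2.46) / (2π × 0.415) = 1.19×10⁻⁶ T.

B ≈ 1.19 μT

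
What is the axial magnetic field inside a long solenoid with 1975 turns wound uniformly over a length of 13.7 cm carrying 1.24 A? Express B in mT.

Inside a long solenoid, B = μ₀nI with n = 1.442×10⁴ turns/m.
B = 4π×10⁻⁷ × 1.442×10⁴ × 1.24 = 2.25×10⁻² T.

B ≈ 22.5 mT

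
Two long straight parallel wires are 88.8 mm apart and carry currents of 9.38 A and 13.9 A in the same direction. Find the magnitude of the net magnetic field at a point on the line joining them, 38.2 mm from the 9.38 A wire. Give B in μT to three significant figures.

Each long wire gives B = μ₀I/(2πd). Distances are d₁ = 0.0382 m and d₂ = 0.0506 m.
B₁ = 4.91×10⁻⁵ T, B₂ = 5.49×10⁻⁵ T.
Between parallel currents the two contributions point in opposite directions, so they subtract. B = |B₁ − B₂| = |4.91×10⁻⁵ − 5.49×10⁻⁵| = 5.83×10⁻⁶ T.

B ≈ 5.83 μT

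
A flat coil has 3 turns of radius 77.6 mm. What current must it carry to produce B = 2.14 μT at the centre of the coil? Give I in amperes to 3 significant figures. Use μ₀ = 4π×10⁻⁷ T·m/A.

I ≈ 0.0881 A

For an N-turn coil, B = Nμ₀I/(2R) with R = 0.0776 m, so I = 2RB/(Nμ₀) = 2 × 0.0776 × 2.14×10⁻⁶ / (3 × 4π×10⁻⁷) = 8.81×10⁻² A.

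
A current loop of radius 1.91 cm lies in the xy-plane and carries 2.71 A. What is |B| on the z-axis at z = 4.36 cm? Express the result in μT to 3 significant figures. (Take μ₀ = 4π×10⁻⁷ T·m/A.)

On the axis of a circular loop, B = μ₀IR² / [2(R²+z²)^(3/2)].
R² + z² = (0.0191)² + (0.0436)² = 0.002266 m², and (R²+z²)^(3/2) = 1.08×10⁻⁴ m³.
B = (4π×10⁻⁷ × 2.71 × 0.0003648) / (2 × 1.08×10⁻⁴) = 5.76×10⁻⁶ T.

B ≈ 5.76 μT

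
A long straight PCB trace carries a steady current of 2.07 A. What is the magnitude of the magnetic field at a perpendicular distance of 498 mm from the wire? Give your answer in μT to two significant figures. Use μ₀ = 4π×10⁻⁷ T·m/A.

For an infinitely long straight wire, B = μ₀I/(2πd).
B = (4π×10⁻⁷ × 2.07) / (2π × 0.498) = 8.31×10⁻⁷ T.

B ≈ 0.83 μT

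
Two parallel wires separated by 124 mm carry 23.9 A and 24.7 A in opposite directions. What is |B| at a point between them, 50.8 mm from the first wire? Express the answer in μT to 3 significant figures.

Each long wire gives B = μ₀I/(2πd). Distances are d₁ = 0.0508 m and d₂ = 0.0732 m.
B₁ = 9.41×10⁻⁵ T, B₂ = 6.75×10⁻⁵ T.
Between antiparallel currents both contributions point the same way, so they add. B = B₁ + B₂ = 9.41×10⁻⁵ + 6.75×10⁻⁵ = 1.62×10⁻⁴ T.

B ≈ 162 μT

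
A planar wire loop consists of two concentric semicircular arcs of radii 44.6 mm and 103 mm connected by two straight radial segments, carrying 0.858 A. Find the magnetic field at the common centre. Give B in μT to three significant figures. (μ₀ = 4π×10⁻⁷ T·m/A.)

The radial connectors point toward the centre, so dl × r̂ = 0 and they contribute nothing.
Each semicircle gives μ₀I/(4R): inner arc 6.04×10⁻⁶ T, outer arc 2.62×10⁻⁶ T.
The two arcs carry current in opposite angular senses, so their fields oppose: B = |6.04×10⁻⁶ − 2.62×10⁻⁶| = 3.43×10⁻⁶ T.

B ≈ 3.43 μT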